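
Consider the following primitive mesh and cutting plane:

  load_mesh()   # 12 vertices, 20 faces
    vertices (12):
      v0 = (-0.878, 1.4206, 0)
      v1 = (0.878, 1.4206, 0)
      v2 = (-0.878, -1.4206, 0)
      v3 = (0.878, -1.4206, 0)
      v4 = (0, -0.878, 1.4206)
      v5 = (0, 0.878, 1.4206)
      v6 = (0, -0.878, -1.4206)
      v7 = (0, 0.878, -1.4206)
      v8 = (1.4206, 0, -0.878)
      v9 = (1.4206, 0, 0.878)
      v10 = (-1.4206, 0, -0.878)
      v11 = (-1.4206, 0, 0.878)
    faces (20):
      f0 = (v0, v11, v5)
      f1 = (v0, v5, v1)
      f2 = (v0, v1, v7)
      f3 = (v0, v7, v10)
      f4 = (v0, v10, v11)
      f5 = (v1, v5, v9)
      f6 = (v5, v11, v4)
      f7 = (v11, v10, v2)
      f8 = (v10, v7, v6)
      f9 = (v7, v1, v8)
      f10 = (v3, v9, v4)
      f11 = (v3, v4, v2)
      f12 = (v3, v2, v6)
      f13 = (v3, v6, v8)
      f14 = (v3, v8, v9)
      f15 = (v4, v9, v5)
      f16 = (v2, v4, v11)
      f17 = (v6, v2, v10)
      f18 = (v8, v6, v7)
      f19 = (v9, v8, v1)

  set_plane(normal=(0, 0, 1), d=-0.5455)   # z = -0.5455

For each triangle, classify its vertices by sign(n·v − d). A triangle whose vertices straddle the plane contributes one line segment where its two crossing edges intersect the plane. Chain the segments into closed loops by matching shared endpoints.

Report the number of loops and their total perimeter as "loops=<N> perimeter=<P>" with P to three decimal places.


loops=1 perimeter=8.281

Straddling triangles (10 of 20):
  (v0,v1,v7) [++-] → (0.540854, 1.21225, -0.5455)–(-0.540854, 1.21225, -0.5455)  len=1.0817
  (v0,v7,v10) [+--] → (-0.540854, 1.21225, -0.5455)–(-1.21512, 0.537983, -0.5455)  len=0.9536
  (v0,v10,v11) [+-+] → (-1.21512, 0.537983, -0.5455)–(-1.4206, 0, -0.5455)  len=0.5759
  (v11,v10,v2) [+-+] → (-1.4206, 0, -0.5455)–(-1.21512, -0.537983, -0.5455)  len=0.5759
  (v7,v1,v8) [-+-] → (0.540854, 1.21225, -0.5455)–(1.21512, 0.537983, -0.5455)  len=0.9536
  (v3,v2,v6) [++-] → (-0.540854, -1.21225, -0.5455)–(0.540854, -1.21225, -0.5455)  len=1.0817
  (v3,v6,v8) [+--] → (0.540854, -1.21225, -0.5455)–(1.21512, -0.537983, -0.5455)  len=0.9536
  (v3,v8,v9) [+-+] → (1.21512, -0.537983, -0.5455)–(1.4206, 0, -0.5455)  len=0.5759
  (v6,v2,v10) [-+-] → (-0.540854, -1.21225, -0.5455)–(-1.21512, -0.537983, -0.5455)  len=0.9536
  (v9,v8,v1) [+-+] → (1.4206, 0, -0.5455)–(1.21512, 0.537983, -0.5455)  len=0.5759

Chained into 1 loop(s):
  loop 1: 10 segments, perimeter = 8.2812
Total perimeter = 8.281


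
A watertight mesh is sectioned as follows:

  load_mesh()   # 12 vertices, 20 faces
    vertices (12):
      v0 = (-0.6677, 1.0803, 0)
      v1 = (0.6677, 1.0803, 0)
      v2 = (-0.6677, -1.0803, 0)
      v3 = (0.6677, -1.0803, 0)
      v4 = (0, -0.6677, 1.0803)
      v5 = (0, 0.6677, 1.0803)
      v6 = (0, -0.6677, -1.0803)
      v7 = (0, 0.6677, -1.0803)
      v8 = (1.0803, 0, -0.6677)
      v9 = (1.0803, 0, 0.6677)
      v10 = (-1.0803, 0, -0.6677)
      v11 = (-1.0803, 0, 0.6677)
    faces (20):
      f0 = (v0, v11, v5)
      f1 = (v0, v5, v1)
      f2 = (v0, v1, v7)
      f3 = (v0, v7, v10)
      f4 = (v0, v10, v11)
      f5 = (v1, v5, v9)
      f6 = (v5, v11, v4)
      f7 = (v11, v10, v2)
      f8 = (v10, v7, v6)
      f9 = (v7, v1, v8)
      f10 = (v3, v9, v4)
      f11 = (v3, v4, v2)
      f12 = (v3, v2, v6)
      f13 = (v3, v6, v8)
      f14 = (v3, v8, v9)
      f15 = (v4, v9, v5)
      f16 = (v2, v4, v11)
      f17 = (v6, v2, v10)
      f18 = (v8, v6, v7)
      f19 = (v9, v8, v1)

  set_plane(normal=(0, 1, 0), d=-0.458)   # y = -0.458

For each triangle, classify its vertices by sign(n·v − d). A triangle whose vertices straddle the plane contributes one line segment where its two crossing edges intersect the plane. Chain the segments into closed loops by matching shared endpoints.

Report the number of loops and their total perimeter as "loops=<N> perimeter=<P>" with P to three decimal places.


loops=1 perimeter=6.194

Straddling triangles (10 of 20):
  (v5,v11,v4) [++-] → (-0.339282, -0.458, 0.950718)–(0, -0.458, 1.0803)  len=0.3632
  (v11,v10,v2) [++-] → (-0.905376, -0.458, -0.384624)–(-0.905376, -0.458, 0.384624)  len=0.7692
  (v10,v7,v6) [++-] → (0, -0.458, -1.0803)–(-0.339282, -0.458, -0.950718)  len=0.3632
  (v3,v9,v4) [-+-] → (0.905376, -0.458, 0.384624)–(0.339282, -0.458, 0.950718)  len=0.8006
  (v3,v6,v8) [--+] → (0.339282, -0.458, -0.950718)–(0.905376, -0.458, -0.384624)  len=0.8006
  (v3,v8,v9) [-++] → (0.905376, -0.458, -0.384624)–(0.905376, -0.458, 0.384624)  len=0.7692
  (v4,v9,v5) [-++] → (0.339282, -0.458, 0.950718)–(0, -0.458, 1.0803)  len=0.3632
  (v2,v4,v11) [--+] → (-0.339282, -0.458, 0.950718)–(-0.905376, -0.458, 0.384624)  len=0.8006
  (v6,v2,v10) [--+] → (-0.905376, -0.458, -0.384624)–(-0.339282, -0.458, -0.950718)  len=0.8006
  (v8,v6,v7) [+-+] → (0.339282, -0.458, -0.950718)–(0, -0.458, -1.0803)  len=0.3632

Chained into 1 loop(s):
  loop 1: 10 segments, perimeter = 6.1935
Total perimeter = 6.194


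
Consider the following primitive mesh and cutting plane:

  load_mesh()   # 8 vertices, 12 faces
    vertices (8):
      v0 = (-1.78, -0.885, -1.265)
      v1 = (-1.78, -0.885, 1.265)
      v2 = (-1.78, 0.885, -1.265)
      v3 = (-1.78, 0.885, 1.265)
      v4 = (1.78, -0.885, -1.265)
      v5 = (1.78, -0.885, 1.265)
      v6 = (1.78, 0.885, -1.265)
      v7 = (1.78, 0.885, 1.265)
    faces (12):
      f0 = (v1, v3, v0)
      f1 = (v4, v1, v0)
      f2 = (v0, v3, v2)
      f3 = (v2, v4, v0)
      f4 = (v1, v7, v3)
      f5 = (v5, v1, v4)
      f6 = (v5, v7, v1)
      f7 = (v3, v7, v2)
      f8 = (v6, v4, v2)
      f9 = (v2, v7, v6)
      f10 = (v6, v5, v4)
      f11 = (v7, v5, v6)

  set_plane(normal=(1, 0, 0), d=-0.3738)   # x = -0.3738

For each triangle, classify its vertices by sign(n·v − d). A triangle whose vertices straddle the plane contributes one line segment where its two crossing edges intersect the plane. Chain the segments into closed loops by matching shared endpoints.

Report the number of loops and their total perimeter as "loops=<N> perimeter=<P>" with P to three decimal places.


loops=1 perimeter=8.600

Straddling triangles (8 of 12):
  (v4,v1,v0) [+--] → (-0.3738, -0.885, 0.26565)–(-0.3738, -0.885, -1.265)  len=1.5306
  (v2,v4,v0) [-+-] → (-0.3738, 0.18585, -1.265)–(-0.3738, -0.885, -1.265)  len=1.0709
  (v1,v7,v3) [-+-] → (-0.3738, -0.18585, 1.265)–(-0.3738, 0.885, 1.265)  len=1.0709
  (v5,v1,v4) [+-+] → (-0.3738, -0.885, 1.265)–(-0.3738, -0.885, 0.26565)  len=0.9993
  (v5,v7,v1) [++-] → (-0.3738, -0.18585, 1.265)–(-0.3738, -0.885, 1.265)  len=0.6991
  (v3,v7,v2) [-+-] → (-0.3738, 0.885, 1.265)–(-0.3738, 0.885, -0.26565)  len=1.5306
  (v6,v4,v2) [++-] → (-0.3738, 0.18585, -1.265)–(-0.3738, 0.885, -1.265)  len=0.6991
  (v2,v7,v6) [-++] → (-0.3738, 0.885, -0.26565)–(-0.3738, 0.885, -1.265)  len=0.9993

Chained into 1 loop(s):
  loop 1: 8 segments, perimeter = 8.6000
Total perimeter = 8.600


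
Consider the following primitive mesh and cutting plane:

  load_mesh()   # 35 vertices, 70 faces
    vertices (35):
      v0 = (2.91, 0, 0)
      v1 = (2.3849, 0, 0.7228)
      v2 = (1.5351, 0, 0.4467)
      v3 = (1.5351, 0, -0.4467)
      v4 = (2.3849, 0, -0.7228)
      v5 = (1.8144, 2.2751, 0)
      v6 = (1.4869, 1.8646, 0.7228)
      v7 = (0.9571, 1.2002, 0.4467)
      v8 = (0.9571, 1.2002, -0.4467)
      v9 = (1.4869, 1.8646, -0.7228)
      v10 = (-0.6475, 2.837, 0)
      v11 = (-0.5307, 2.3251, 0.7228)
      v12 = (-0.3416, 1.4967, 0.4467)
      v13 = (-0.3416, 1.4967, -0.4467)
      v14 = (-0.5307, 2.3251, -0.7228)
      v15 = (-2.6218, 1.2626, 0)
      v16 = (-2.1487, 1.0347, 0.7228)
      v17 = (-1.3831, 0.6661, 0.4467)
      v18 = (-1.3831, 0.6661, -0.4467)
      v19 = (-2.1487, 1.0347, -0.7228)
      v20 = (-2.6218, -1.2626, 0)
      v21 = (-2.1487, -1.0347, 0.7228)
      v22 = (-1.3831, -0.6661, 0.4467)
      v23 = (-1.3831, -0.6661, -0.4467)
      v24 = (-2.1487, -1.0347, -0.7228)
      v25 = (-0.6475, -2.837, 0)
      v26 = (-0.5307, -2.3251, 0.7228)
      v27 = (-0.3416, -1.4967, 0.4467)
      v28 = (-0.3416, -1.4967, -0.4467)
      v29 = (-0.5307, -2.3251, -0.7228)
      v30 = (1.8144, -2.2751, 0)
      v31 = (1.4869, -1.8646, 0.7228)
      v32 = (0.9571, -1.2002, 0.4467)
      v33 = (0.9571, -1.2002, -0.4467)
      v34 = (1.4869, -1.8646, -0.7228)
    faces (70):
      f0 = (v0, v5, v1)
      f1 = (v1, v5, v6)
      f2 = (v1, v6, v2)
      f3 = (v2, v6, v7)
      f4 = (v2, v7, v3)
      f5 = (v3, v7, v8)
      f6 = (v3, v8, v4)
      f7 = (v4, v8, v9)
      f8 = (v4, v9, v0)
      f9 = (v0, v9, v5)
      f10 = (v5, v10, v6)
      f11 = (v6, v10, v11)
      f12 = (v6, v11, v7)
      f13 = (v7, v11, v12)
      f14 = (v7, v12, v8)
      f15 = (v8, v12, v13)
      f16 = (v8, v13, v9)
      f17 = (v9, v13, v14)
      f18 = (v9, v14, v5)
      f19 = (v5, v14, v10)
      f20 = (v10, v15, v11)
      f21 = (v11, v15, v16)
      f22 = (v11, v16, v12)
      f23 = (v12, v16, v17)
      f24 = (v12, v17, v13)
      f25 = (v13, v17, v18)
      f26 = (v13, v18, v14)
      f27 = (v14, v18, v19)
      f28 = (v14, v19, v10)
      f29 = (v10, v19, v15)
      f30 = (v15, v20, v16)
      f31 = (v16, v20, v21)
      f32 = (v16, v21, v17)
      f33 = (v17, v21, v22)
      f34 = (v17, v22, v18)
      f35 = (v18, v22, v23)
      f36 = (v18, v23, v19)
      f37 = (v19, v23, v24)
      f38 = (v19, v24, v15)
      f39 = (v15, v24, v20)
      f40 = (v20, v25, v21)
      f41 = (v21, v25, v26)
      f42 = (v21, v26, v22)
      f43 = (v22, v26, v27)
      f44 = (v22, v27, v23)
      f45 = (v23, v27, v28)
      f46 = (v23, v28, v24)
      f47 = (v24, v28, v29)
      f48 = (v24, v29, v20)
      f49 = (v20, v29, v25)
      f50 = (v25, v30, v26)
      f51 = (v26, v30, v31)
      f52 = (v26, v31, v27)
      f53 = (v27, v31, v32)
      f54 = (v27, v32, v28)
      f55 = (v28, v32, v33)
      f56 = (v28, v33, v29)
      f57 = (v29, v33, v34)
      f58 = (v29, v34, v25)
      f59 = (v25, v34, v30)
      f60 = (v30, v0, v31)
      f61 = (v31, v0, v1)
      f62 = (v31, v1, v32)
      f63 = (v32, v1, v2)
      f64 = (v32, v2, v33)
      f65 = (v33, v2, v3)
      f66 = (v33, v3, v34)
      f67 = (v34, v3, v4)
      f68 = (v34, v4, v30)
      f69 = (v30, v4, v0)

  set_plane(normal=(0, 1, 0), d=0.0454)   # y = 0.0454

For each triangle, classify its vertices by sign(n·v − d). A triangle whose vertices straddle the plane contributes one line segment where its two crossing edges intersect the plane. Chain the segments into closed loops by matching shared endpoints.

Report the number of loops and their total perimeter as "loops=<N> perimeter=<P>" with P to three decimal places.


loops=2 perimeter=8.716

Straddling triangles (20 of 70):
  (v0,v5,v1) [-+-] → (2.88814, 0.0454, 0)–(2.37352, 0.0454, 0.708376)  len=0.8756
  (v1,v5,v6) [-++] → (2.37352, 0.0454, 0.708376)–(2.36304, 0.0454, 0.7228)  len=0.0178
  (v1,v6,v2) [-+-] → (2.36304, 0.0454, 0.7228)–(1.53393, 0.0454, 0.453423)  len=0.8718
  (v2,v6,v7) [-++] → (1.53393, 0.0454, 0.453423)–(1.51324, 0.0454, 0.4467)  len=0.0218
  (v2,v7,v3) [-+-] → (1.51324, 0.0454, 0.4467)–(1.51324, 0.0454, -0.412905)  len=0.8596
  (v3,v7,v8) [-++] → (1.51324, 0.0454, -0.412905)–(1.51324, 0.0454, -0.4467)  len=0.0338
  (v3,v8,v4) [-+-] → (1.51324, 0.0454, -0.4467)–(2.33089, 0.0454, -0.712356)  len=0.8597
  (v4,v8,v9) [-++] → (2.33089, 0.0454, -0.712356)–(2.36304, 0.0454, -0.7228)  len=0.0338
  (v4,v9,v0) [-+-] → (2.36304, 0.0454, -0.7228)–(2.87535, 0.0454, -0.017599)  len=0.8717
  (v0,v9,v5) [-++] → (2.87535, 0.0454, -0.017599)–(2.88814, 0.0454, 0)  len=0.0218
  (v15,v20,v16) [+-+] → (-2.6218, 0.0454, 0)–(-2.35243, 0.0454, 0.411536)  len=0.4919
  (v16,v20,v21) [+--] → (-2.35243, 0.0454, 0.411536)–(-2.1487, 0.0454, 0.7228)  len=0.3720
  (v16,v21,v17) [+-+] → (-2.1487, 0.0454, 0.7228)–(-1.6625, 0.0454, 0.547462)  len=0.5168
  (v17,v21,v22) [+--] → (-1.6625, 0.0454, 0.547462)–(-1.3831, 0.0454, 0.4467)  len=0.2970
  (v17,v22,v18) [+-+] → (-1.3831, 0.0454, 0.4467)–(-1.3831, 0.0454, -0.0304461)  len=0.4771
  (v18,v22,v23) [+--] → (-1.3831, 0.0454, -0.0304461)–(-1.3831, 0.0454, -0.4467)  len=0.4163
  (v18,v23,v19) [+-+] → (-1.3831, 0.0454, -0.4467)–(-1.70338, 0.0454, -0.562202)  len=0.3405
  (v19,v23,v24) [+--] → (-1.70338, 0.0454, -0.562202)–(-2.1487, 0.0454, -0.7228)  len=0.4734
  (v19,v24,v15) [+-+] → (-2.1487, 0.0454, -0.7228)–(-2.37113, 0.0454, -0.382968)  len=0.4062
  (v15,v24,v20) [+--] → (-2.37113, 0.0454, -0.382968)–(-2.6218, 0.0454, 0)  len=0.4577

Chained into 2 loop(s):
  loop 1: 10 segments, perimeter = 4.4673
  loop 2: 10 segments, perimeter = 4.2489
Total perimeter = 8.716


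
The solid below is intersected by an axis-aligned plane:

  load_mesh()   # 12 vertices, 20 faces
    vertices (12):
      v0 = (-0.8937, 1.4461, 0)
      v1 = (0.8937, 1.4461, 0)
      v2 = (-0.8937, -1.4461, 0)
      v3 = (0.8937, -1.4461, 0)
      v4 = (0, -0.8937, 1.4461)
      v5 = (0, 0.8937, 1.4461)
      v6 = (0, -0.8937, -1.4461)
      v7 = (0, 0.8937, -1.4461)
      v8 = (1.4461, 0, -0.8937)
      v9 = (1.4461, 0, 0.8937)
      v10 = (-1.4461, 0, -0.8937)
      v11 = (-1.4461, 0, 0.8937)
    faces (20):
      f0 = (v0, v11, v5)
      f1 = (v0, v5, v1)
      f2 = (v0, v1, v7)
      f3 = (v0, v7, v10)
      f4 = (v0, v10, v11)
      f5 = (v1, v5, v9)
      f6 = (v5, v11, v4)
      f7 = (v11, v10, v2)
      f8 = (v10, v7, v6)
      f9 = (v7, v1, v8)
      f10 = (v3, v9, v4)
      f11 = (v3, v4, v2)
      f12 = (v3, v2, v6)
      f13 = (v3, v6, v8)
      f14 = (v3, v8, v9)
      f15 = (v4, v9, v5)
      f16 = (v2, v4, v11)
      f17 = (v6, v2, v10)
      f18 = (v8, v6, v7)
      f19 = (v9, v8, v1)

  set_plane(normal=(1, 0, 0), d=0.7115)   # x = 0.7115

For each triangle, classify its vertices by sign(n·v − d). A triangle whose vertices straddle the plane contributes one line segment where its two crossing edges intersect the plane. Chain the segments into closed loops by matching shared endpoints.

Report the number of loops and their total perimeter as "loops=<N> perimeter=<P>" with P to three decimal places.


Straddling triangles (10 of 20):
  (v0,v5,v1) [--+] → (0.7115, 1.33348, 0.294819)–(0.7115, 1.4461, 0)  len=0.3156
  (v0,v1,v7) [-+-] → (0.7115, 1.4461, 0)–(0.7115, 1.33348, -0.294819)  len=0.3156
  (v1,v5,v9) [+-+] → (0.7115, 1.33348, 0.294819)–(0.7115, 0.453988, 1.17431)  len=1.2438
  (v7,v1,v8) [-++] → (0.7115, 1.33348, -0.294819)–(0.7115, 0.453988, -1.17431)  len=1.2438
  (v3,v9,v4) [++-] → (0.7115, -0.453988, 1.17431)–(0.7115, -1.33348, 0.294819)  len=1.2438
  (v3,v4,v2) [+--] → (0.7115, -1.33348, 0.294819)–(0.7115, -1.4461, 0)  len=0.3156
  (v3,v2,v6) [+--] → (0.7115, -1.4461, 0)–(0.7115, -1.33348, -0.294819)  len=0.3156
  (v3,v6,v8) [+-+] → (0.7115, -1.33348, -0.294819)–(0.7115, -0.453988, -1.17431)  len=1.2438
  (v4,v9,v5) [-+-] → (0.7115, -0.453988, 1.17431)–(0.7115, 0.453988, 1.17431)  len=0.9080
  (v8,v6,v7) [+--] → (0.7115, -0.453988, -1.17431)–(0.7115, 0.453988, -1.17431)  len=0.9080

Chained into 1 loop(s):
  loop 1: 10 segments, perimeter = 8.0535
Total perimeter = 8.054

loops=1 perimeter=8.054


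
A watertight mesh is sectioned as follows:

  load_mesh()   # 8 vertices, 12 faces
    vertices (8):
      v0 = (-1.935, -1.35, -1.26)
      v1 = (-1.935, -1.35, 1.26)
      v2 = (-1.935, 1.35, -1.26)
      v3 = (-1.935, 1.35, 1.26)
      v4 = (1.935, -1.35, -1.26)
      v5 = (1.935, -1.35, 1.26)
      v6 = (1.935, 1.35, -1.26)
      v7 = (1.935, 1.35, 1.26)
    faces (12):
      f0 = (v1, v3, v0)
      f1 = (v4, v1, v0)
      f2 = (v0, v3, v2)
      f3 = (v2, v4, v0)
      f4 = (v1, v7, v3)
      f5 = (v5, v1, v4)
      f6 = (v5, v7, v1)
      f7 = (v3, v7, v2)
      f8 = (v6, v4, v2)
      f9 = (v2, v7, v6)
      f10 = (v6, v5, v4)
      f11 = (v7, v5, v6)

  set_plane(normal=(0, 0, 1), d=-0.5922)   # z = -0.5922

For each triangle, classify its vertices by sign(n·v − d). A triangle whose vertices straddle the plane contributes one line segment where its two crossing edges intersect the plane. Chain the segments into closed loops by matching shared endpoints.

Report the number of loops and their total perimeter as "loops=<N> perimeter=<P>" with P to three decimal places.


Straddling triangles (8 of 12):
  (v1,v3,v0) [++-] → (-1.935, -0.6345, -0.5922)–(-1.935, -1.35, -0.5922)  len=0.7155
  (v4,v1,v0) [-+-] → (0.90945, -1.35, -0.5922)–(-1.935, -1.35, -0.5922)  len=2.8445
  (v0,v3,v2) [-+-] → (-1.935, -0.6345, -0.5922)–(-1.935, 1.35, -0.5922)  len=1.9845
  (v5,v1,v4) [++-] → (0.90945, -1.35, -0.5922)–(1.935, -1.35, -0.5922)  len=1.0255
  (v3,v7,v2) [++-] → (-0.90945, 1.35, -0.5922)–(-1.935, 1.35, -0.5922)  len=1.0255
  (v2,v7,v6) [-+-] → (-0.90945, 1.35, -0.5922)–(1.935, 1.35, -0.5922)  len=2.8445
  (v6,v5,v4) [-+-] → (1.935, 0.6345, -0.5922)–(1.935, -1.35, -0.5922)  len=1.9845
  (v7,v5,v6) [++-] → (1.935, 0.6345, -0.5922)–(1.935, 1.35, -0.5922)  len=0.7155

Chained into 1 loop(s):
  loop 1: 8 segments, perimeter = 13.1400
Total perimeter = 13.140

loops=1 perimeter=13.140


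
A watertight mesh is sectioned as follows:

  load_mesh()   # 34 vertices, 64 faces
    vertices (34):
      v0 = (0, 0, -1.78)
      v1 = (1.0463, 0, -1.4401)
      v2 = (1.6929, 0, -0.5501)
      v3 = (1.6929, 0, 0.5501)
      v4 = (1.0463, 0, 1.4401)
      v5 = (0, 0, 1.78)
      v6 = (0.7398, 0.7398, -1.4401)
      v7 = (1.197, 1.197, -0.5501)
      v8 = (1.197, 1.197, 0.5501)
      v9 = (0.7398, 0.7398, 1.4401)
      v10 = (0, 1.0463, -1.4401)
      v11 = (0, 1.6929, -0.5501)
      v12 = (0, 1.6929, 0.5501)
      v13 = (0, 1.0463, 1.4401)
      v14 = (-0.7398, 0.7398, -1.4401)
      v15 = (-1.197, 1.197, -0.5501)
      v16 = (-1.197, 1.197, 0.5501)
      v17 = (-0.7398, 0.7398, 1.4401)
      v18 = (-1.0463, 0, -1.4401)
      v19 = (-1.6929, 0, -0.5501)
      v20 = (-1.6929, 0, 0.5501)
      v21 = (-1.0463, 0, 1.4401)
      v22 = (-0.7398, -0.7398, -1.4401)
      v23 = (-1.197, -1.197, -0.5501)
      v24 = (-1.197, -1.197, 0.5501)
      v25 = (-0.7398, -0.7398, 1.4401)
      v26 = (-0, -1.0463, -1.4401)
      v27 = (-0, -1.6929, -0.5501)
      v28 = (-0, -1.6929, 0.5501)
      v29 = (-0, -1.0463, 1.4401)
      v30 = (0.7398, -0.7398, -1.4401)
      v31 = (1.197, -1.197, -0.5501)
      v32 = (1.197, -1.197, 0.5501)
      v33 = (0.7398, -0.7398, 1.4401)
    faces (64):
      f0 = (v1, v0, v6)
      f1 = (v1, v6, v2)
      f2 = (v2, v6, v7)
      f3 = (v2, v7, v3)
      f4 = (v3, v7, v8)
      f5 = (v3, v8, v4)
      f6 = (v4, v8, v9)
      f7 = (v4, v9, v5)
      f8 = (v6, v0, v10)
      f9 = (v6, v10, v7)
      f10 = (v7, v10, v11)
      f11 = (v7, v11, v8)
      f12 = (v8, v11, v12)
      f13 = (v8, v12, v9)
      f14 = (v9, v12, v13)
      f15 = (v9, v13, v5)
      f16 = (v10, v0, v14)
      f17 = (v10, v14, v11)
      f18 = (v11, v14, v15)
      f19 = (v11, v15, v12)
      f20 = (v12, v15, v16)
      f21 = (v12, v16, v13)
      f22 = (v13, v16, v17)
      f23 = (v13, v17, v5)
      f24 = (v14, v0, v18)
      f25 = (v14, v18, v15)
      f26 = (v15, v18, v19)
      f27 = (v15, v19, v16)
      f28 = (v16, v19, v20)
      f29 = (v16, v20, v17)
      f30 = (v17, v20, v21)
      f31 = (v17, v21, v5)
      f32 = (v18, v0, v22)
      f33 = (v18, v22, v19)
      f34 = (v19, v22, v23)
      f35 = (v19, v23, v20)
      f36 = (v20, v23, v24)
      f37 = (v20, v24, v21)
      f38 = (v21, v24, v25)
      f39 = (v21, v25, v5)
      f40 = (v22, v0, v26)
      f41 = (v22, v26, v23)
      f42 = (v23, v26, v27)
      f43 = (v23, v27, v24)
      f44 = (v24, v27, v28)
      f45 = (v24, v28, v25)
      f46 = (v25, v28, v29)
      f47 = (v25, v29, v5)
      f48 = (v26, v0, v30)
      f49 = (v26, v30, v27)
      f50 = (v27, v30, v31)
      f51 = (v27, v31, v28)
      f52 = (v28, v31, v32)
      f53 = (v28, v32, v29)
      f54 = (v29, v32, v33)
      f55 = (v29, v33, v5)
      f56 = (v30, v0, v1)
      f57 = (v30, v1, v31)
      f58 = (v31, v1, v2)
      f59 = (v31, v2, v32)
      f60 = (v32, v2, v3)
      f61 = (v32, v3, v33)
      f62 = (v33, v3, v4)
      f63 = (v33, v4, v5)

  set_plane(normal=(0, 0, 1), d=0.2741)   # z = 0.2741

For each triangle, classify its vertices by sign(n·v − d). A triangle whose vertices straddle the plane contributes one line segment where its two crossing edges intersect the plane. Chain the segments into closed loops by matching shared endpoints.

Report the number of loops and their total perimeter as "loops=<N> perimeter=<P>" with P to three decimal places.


loops=1 perimeter=10.365

Straddling triangles (16 of 64):
  (v2,v7,v3) [--+] → (1.5685, 0.300284, 0.2741)–(1.6929, 0, 0.2741)  len=0.3250
  (v3,v7,v8) [+-+] → (1.5685, 0.300284, 0.2741)–(1.197, 1.197, 0.2741)  len=0.9706
  (v7,v11,v8) [--+] → (0.896716, 1.3214, 0.2741)–(1.197, 1.197, 0.2741)  len=0.3250
  (v8,v11,v12) [+-+] → (0.896716, 1.3214, 0.2741)–(0, 1.6929, 0.2741)  len=0.9706
  (v11,v15,v12) [--+] → (-0.300284, 1.5685, 0.2741)–(0, 1.6929, 0.2741)  len=0.3250
  (v12,v15,v16) [+-+] → (-0.300284, 1.5685, 0.2741)–(-1.197, 1.197, 0.2741)  len=0.9706
  (v15,v19,v16) [--+] → (-1.3214, 0.896716, 0.2741)–(-1.197, 1.197, 0.2741)  len=0.3250
  (v16,v19,v20) [+-+] → (-1.3214, 0.896716, 0.2741)–(-1.6929, 0, 0.2741)  len=0.9706
  (v19,v23,v20) [--+] → (-1.5685, -0.300284, 0.2741)–(-1.6929, 0, 0.2741)  len=0.3250
  (v20,v23,v24) [+-+] → (-1.5685, -0.300284, 0.2741)–(-1.197, -1.197, 0.2741)  len=0.9706
  (v23,v27,v24) [--+] → (-0.896716, -1.3214, 0.2741)–(-1.197, -1.197, 0.2741)  len=0.3250
  (v24,v27,v28) [+-+] → (-0.896716, -1.3214, 0.2741)–(0, -1.6929, 0.2741)  len=0.9706
  (v27,v31,v28) [--+] → (0.300284, -1.5685, 0.2741)–(0, -1.6929, 0.2741)  len=0.3250
  (v28,v31,v32) [+-+] → (0.300284, -1.5685, 0.2741)–(1.197, -1.197, 0.2741)  len=0.9706
  (v31,v2,v32) [--+] → (1.3214, -0.896716, 0.2741)–(1.197, -1.197, 0.2741)  len=0.3250
  (v32,v2,v3) [+-+] → (1.3214, -0.896716, 0.2741)–(1.6929, 0, 0.2741)  len=0.9706

Chained into 1 loop(s):
  loop 1: 16 segments, perimeter = 10.3653
Total perimeter = 10.365


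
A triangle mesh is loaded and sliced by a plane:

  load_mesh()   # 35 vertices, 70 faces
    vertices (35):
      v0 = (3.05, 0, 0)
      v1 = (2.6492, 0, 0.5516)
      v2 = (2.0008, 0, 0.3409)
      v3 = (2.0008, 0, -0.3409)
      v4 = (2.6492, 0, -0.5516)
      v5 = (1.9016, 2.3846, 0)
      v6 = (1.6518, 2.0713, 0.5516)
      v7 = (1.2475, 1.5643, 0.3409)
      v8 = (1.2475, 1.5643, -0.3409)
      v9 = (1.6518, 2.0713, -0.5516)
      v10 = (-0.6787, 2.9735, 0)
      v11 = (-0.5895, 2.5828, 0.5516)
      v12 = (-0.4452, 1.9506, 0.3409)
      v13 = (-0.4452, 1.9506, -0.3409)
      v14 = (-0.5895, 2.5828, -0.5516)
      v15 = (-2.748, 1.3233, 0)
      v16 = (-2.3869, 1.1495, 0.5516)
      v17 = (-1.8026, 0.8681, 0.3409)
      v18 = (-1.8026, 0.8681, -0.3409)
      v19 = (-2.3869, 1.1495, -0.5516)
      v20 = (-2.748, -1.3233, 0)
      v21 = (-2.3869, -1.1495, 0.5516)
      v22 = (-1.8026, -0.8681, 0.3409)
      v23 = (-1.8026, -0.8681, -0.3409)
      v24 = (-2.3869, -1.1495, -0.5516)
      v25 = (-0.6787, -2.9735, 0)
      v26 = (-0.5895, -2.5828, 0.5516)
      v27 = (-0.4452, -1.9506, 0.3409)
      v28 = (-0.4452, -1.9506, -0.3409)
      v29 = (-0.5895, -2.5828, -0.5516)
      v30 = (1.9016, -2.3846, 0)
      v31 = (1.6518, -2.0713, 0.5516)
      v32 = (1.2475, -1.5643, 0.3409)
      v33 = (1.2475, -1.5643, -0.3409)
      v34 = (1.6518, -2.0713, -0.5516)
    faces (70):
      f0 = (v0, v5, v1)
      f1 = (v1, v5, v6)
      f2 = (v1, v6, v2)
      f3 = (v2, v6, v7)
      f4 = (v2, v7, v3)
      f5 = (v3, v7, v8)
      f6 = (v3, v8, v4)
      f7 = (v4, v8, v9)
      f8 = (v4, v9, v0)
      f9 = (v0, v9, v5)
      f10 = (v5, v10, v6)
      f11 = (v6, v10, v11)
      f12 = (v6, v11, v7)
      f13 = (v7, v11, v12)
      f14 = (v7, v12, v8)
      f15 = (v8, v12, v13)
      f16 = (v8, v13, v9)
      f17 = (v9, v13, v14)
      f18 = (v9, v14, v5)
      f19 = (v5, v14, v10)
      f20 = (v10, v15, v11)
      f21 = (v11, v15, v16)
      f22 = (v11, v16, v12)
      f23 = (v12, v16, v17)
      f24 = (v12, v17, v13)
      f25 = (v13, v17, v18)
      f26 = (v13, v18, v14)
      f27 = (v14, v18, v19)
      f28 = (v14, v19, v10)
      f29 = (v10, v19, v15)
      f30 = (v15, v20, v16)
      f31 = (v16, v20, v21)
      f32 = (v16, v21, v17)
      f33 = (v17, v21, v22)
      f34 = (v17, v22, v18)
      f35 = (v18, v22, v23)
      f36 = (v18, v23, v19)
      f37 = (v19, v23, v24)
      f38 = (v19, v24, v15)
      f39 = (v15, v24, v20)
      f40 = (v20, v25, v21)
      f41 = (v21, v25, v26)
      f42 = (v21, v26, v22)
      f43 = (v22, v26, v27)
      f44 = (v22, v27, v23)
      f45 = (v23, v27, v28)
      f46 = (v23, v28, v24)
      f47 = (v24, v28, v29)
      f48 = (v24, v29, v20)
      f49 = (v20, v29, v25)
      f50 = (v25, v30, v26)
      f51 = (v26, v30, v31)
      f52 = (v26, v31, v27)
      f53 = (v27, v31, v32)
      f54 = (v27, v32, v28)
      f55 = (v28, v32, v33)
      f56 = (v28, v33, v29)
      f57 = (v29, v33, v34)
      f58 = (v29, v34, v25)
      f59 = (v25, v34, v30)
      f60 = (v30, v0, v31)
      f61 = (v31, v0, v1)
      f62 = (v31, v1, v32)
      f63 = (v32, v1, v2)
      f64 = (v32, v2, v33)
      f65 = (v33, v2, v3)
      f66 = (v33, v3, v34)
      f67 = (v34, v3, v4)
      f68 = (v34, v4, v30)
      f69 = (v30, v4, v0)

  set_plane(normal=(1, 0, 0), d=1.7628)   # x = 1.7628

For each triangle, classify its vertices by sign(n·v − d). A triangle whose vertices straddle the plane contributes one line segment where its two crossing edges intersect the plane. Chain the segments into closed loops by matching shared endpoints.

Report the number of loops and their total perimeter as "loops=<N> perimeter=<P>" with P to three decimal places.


Straddling triangles (24 of 70):
  (v1,v5,v6) [++-] → (1.7628, 2.21052, 0.306494)–(1.7628, 1.84079, 0.5516)  len=0.4436
  (v1,v6,v2) [+-+] → (1.7628, 1.84079, 0.5516)–(1.7628, 1.41252, 0.484587)  len=0.4335
  (v2,v6,v7) [+--] → (1.7628, 1.41252, 0.484587)–(1.7628, 0.49423, 0.3409)  len=0.9295
  (v2,v7,v3) [+-+] → (1.7628, 0.49423, 0.3409)–(1.7628, 0.49423, -0.12549)  len=0.4664
  (v3,v7,v8) [+--] → (1.7628, 0.49423, -0.12549)–(1.7628, 0.49423, -0.3409)  len=0.2154
  (v3,v8,v4) [+-+] → (1.7628, 0.49423, -0.3409)–(1.7628, 0.989224, -0.418359)  len=0.5010
  (v4,v8,v9) [+--] → (1.7628, 0.989224, -0.418359)–(1.7628, 1.84079, -0.5516)  len=0.8619
  (v4,v9,v0) [+-+] → (1.7628, 1.84079, -0.5516)–(1.7628, 1.90686, -0.50781)  len=0.0793
  (v0,v9,v5) [+-+] → (1.7628, 1.90686, -0.50781)–(1.7628, 2.21052, -0.306494)  len=0.3643
  (v5,v10,v6) [+--] → (1.7628, 2.41628, 0)–(1.7628, 2.21052, 0.306494)  len=0.3692
  (v9,v14,v5) [--+] → (1.7628, 2.39564, -0.0307342)–(1.7628, 2.21052, -0.306494)  len=0.3321
  (v5,v14,v10) [+--] → (1.7628, 2.39564, -0.0307342)–(1.7628, 2.41628, 0)  len=0.0370
  (v25,v30,v26) [-+-] → (1.7628, -2.41628, 0)–(1.7628, -2.39564, 0.0307342)  len=0.0370
  (v26,v30,v31) [-+-] → (1.7628, -2.39564, 0.0307342)–(1.7628, -2.21052, 0.306494)  len=0.3321
  (v25,v34,v30) [--+] → (1.7628, -2.21052, -0.306494)–(1.7628, -2.41628, 0)  len=0.3692
  (v30,v0,v31) [++-] → (1.7628, -1.90686, 0.50781)–(1.7628, -2.21052, 0.306494)  len=0.3643
  (v31,v0,v1) [-++] → (1.7628, -1.90686, 0.50781)–(1.7628, -1.84079, 0.5516)  len=0.0793
  (v31,v1,v32) [-+-] → (1.7628, -1.84079, 0.5516)–(1.7628, -0.989224, 0.418359)  len=0.8619
  (v32,v1,v2) [-++] → (1.7628, -0.989224, 0.418359)–(1.7628, -0.49423, 0.3409)  len=0.5010
  (v32,v2,v33) [-+-] → (1.7628, -0.49423, 0.3409)–(1.7628, -0.49423, 0.12549)  len=0.2154
  (v33,v2,v3) [-++] → (1.7628, -0.49423, 0.12549)–(1.7628, -0.49423, -0.3409)  len=0.4664
  (v33,v3,v34) [-+-] → (1.7628, -0.49423, -0.3409)–(1.7628, -1.41252, -0.484587)  len=0.9295
  (v34,v3,v4) [-++] → (1.7628, -1.41252, -0.484587)–(1.7628, -1.84079, -0.5516)  len=0.4335
  (v34,v4,v30) [-++] → (1.7628, -1.84079, -0.5516)–(1.7628, -2.21052, -0.306494)  len=0.4436

Chained into 2 loop(s):
  loop 1: 12 segments, perimeter = 5.0332
  loop 2: 12 segments, perimeter = 5.0332
Total perimeter = 10.066

loops=2 perimeter=10.066


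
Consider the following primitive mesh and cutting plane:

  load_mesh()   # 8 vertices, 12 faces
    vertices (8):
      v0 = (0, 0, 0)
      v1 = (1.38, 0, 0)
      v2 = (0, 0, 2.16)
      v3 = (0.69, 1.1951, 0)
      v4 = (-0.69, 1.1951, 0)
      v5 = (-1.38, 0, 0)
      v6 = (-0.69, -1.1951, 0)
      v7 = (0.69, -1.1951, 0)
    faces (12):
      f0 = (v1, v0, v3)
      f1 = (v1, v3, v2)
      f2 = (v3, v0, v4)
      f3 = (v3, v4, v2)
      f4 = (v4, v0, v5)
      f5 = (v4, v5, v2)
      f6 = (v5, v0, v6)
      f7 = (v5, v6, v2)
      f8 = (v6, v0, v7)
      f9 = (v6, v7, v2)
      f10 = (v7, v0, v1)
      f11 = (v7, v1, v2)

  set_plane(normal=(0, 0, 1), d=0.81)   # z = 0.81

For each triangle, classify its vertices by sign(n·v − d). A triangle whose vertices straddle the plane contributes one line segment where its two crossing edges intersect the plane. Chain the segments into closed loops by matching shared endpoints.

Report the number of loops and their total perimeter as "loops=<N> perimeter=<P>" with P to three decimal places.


loops=1 perimeter=5.175

Straddling triangles (6 of 12):
  (v1,v3,v2) [--+] → (0.43125, 0.746938, 0.81)–(0.8625, 0, 0.81)  len=0.8625
  (v3,v4,v2) [--+] → (-0.43125, 0.746938, 0.81)–(0.43125, 0.746938, 0.81)  len=0.8625
  (v4,v5,v2) [--+] → (-0.8625, 0, 0.81)–(-0.43125, 0.746938, 0.81)  len=0.8625
  (v5,v6,v2) [--+] → (-0.43125, -0.746938, 0.81)–(-0.8625, 0, 0.81)  len=0.8625
  (v6,v7,v2) [--+] → (0.43125, -0.746938, 0.81)–(-0.43125, -0.746938, 0.81)  len=0.8625
  (v7,v1,v2) [--+] → (0.8625, 0, 0.81)–(0.43125, -0.746938, 0.81)  len=0.8625

Chained into 1 loop(s):
  loop 1: 6 segments, perimeter = 5.1750
Total perimeter = 5.175


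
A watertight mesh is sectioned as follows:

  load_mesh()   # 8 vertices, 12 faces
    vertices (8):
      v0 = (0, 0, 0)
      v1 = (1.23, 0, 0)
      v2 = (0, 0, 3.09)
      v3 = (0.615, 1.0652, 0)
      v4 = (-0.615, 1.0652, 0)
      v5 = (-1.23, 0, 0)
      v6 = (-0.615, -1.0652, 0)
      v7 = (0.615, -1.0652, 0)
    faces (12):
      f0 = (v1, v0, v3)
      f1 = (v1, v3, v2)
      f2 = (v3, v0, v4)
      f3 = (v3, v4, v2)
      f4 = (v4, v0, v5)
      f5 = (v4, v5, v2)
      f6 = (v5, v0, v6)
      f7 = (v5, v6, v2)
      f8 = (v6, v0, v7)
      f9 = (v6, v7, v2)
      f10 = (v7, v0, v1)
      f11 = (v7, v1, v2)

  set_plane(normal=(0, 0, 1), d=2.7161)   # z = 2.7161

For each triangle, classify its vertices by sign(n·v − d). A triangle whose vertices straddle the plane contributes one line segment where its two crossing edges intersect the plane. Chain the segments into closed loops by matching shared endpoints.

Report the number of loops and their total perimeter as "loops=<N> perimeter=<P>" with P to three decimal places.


loops=1 perimeter=0.893

Straddling triangles (6 of 12):
  (v1,v3,v2) [--+] → (0.074417, 0.128893, 2.7161)–(0.148834, 0, 2.7161)  len=0.1488
  (v3,v4,v2) [--+] → (-0.074417, 0.128893, 2.7161)–(0.074417, 0.128893, 2.7161)  len=0.1488
  (v4,v5,v2) [--+] → (-0.148834, 0, 2.7161)–(-0.074417, 0.128893, 2.7161)  len=0.1488
  (v5,v6,v2) [--+] → (-0.074417, -0.128893, 2.7161)–(-0.148834, 0, 2.7161)  len=0.1488
  (v6,v7,v2) [--+] → (0.074417, -0.128893, 2.7161)–(-0.074417, -0.128893, 2.7161)  len=0.1488
  (v7,v1,v2) [--+] → (0.148834, 0, 2.7161)–(0.074417, -0.128893, 2.7161)  len=0.1488

Chained into 1 loop(s):
  loop 1: 6 segments, perimeter = 0.8930
Total perimeter = 0.893


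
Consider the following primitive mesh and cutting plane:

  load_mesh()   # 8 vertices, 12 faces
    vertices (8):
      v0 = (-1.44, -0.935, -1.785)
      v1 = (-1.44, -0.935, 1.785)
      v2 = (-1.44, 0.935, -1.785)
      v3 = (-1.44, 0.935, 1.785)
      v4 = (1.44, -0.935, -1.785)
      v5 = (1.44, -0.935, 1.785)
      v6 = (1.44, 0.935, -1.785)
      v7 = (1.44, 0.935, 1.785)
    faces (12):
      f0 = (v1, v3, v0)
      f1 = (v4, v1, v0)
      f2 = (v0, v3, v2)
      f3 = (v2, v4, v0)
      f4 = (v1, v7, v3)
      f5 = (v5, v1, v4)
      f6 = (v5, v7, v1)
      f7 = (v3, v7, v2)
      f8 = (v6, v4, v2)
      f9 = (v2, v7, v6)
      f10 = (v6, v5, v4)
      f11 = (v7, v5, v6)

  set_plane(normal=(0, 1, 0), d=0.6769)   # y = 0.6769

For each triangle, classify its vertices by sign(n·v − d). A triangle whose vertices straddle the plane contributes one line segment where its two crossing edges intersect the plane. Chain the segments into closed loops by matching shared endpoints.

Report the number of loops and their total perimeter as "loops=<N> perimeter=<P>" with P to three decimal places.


Straddling triangles (8 of 12):
  (v1,v3,v0) [-+-] → (-1.44, 0.6769, 1.785)–(-1.44, 0.6769, 1.29226)  len=0.4927
  (v0,v3,v2) [-++] → (-1.44, 0.6769, 1.29226)–(-1.44, 0.6769, -1.785)  len=3.0773
  (v2,v4,v0) [+--] → (-1.0425, 0.6769, -1.785)–(-1.44, 0.6769, -1.785)  len=0.3975
  (v1,v7,v3) [-++] → (1.0425, 0.6769, 1.785)–(-1.44, 0.6769, 1.785)  len=2.4825
  (v5,v7,v1) [-+-] → (1.44, 0.6769, 1.785)–(1.0425, 0.6769, 1.785)  len=0.3975
  (v6,v4,v2) [+-+] → (1.44, 0.6769, -1.785)–(-1.0425, 0.6769, -1.785)  len=2.4825
  (v6,v5,v4) [+--] → (1.44, 0.6769, -1.29226)–(1.44, 0.6769, -1.785)  len=0.4927
  (v7,v5,v6) [+-+] → (1.44, 0.6769, 1.785)–(1.44, 0.6769, -1.29226)  len=3.0773

Chained into 1 loop(s):
  loop 1: 8 segments, perimeter = 12.9000
Total perimeter = 12.900

loops=1 perimeter=12.900


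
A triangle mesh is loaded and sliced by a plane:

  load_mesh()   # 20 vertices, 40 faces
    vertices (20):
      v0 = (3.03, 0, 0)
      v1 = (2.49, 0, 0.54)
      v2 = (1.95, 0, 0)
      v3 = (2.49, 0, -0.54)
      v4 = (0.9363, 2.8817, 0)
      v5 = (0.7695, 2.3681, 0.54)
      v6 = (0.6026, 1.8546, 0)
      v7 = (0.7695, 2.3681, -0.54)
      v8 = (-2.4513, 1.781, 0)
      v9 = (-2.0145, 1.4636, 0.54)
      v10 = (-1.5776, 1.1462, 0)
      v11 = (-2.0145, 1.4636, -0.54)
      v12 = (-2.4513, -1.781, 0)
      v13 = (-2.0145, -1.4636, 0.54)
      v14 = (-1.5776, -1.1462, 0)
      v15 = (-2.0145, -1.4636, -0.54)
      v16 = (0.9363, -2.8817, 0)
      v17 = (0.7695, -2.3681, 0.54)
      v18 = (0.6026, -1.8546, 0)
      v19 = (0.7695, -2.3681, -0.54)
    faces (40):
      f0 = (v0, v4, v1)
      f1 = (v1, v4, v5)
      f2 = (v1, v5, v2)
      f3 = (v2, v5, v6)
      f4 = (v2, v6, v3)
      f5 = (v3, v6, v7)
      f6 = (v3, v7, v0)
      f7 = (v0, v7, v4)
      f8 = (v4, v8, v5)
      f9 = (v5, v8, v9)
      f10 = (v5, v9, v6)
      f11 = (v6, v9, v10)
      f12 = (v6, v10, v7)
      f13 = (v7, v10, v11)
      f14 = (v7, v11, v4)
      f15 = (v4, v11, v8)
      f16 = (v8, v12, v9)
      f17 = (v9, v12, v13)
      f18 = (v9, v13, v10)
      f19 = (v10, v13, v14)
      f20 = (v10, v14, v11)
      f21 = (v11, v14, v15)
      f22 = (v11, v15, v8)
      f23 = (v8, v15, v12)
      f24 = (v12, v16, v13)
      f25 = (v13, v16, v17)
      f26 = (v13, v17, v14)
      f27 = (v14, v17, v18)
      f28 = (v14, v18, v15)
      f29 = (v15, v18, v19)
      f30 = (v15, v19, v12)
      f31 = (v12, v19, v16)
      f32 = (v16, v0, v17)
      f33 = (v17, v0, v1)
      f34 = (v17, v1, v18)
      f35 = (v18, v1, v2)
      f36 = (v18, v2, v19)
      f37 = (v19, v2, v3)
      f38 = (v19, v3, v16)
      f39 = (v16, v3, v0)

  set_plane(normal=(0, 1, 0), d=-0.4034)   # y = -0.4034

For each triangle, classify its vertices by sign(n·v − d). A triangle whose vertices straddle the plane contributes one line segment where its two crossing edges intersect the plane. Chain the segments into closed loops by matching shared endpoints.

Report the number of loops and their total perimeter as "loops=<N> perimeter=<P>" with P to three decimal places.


loops=2 perimeter=5.833

Straddling triangles (16 of 40):
  (v8,v12,v9) [+-+] → (-2.4513, -0.4034, 0)–(-2.26584, -0.4034, 0.229274)  len=0.2949
  (v9,v12,v13) [+--] → (-2.26584, -0.4034, 0.229274)–(-2.0145, -0.4034, 0.54)  len=0.3997
  (v9,v13,v10) [+-+] → (-2.0145, -0.4034, 0.54)–(-1.83701, -0.4034, 0.320631)  len=0.2822
  (v10,v13,v14) [+--] → (-1.83701, -0.4034, 0.320631)–(-1.5776, -0.4034, 0)  len=0.4124
  (v10,v14,v11) [+-+] → (-1.5776, -0.4034, 0)–(-1.70195, -0.4034, -0.153695)  len=0.1977
  (v11,v14,v15) [+--] → (-1.70195, -0.4034, -0.153695)–(-2.0145, -0.4034, -0.54)  len=0.4969
  (v11,v15,v8) [+-+] → (-2.0145, -0.4034, -0.54)–(-2.15723, -0.4034, -0.363551)  len=0.2269
  (v8,v15,v12) [+--] → (-2.15723, -0.4034, -0.363551)–(-2.4513, -0.4034, 0)  len=0.4676
  (v16,v0,v17) [-+-] → (2.73691, -0.4034, 0)–(2.64493, -0.4034, 0.0919877)  len=0.1301
  (v17,v0,v1) [-++] → (2.64493, -0.4034, 0.0919877)–(2.19692, -0.4034, 0.54)  len=0.6336
  (v17,v1,v18) [-+-] → (2.19692, -0.4034, 0.54)–(2.07947, -0.4034, 0.422543)  len=0.1661
  (v18,v1,v2) [-++] → (2.07947, -0.4034, 0.422543)–(1.65692, -0.4034, 0)  len=0.5976
  (v18,v2,v19) [-+-] → (1.65692, -0.4034, 0)–(1.7489, -0.4034, -0.0919877)  len=0.1301
  (v19,v2,v3) [-++] → (1.7489, -0.4034, -0.0919877)–(2.19692, -0.4034, -0.54)  len=0.6336
  (v19,v3,v16) [-+-] → (2.19692, -0.4034, -0.54)–(2.2725, -0.4034, -0.464407)  len=0.1069
  (v16,v3,v0) [-++] → (2.2725, -0.4034, -0.464407)–(2.73691, -0.4034, 0)  len=0.6568

Chained into 2 loop(s):
  loop 1: 8 segments, perimeter = 2.7783
  loop 2: 8 segments, perimeter = 3.0547
Total perimeter = 5.833


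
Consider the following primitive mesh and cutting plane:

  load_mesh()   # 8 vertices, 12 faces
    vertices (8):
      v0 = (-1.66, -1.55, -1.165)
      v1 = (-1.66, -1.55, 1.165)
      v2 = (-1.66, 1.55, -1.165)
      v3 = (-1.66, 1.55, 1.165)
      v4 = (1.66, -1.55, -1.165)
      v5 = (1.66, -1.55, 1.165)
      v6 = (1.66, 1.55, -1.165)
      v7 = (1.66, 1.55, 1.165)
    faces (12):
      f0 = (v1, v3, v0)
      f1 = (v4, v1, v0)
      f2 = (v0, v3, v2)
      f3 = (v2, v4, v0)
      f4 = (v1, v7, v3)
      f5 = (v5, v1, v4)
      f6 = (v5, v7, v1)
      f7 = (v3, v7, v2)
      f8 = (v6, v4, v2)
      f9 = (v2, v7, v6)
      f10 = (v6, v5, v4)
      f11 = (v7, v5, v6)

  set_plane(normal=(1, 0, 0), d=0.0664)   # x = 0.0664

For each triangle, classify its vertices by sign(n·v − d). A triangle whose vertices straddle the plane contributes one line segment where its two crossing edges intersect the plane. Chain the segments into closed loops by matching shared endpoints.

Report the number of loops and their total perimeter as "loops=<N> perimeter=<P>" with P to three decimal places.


Straddling triangles (8 of 12):
  (v4,v1,v0) [+--] → (0.0664, -1.55, -0.0466)–(0.0664, -1.55, -1.165)  len=1.1184
  (v2,v4,v0) [-+-] → (0.0664, -0.062, -1.165)–(0.0664, -1.55, -1.165)  len=1.4880
  (v1,v7,v3) [-+-] → (0.0664, 0.062, 1.165)–(0.0664, 1.55, 1.165)  len=1.4880
  (v5,v1,v4) [+-+] → (0.0664, -1.55, 1.165)–(0.0664, -1.55, -0.0466)  len=1.2116
  (v5,v7,v1) [++-] → (0.0664, 0.062, 1.165)–(0.0664, -1.55, 1.165)  len=1.6120
  (v3,v7,v2) [-+-] → (0.0664, 1.55, 1.165)–(0.0664, 1.55, 0.0466)  len=1.1184
  (v6,v4,v2) [++-] → (0.0664, -0.062, -1.165)–(0.0664, 1.55, -1.165)  len=1.6120
  (v2,v7,v6) [-++] → (0.0664, 1.55, 0.0466)–(0.0664, 1.55, -1.165)  len=1.2116

Chained into 1 loop(s):
  loop 1: 8 segments, perimeter = 10.8600
Total perimeter = 10.860

loops=1 perimeter=10.860


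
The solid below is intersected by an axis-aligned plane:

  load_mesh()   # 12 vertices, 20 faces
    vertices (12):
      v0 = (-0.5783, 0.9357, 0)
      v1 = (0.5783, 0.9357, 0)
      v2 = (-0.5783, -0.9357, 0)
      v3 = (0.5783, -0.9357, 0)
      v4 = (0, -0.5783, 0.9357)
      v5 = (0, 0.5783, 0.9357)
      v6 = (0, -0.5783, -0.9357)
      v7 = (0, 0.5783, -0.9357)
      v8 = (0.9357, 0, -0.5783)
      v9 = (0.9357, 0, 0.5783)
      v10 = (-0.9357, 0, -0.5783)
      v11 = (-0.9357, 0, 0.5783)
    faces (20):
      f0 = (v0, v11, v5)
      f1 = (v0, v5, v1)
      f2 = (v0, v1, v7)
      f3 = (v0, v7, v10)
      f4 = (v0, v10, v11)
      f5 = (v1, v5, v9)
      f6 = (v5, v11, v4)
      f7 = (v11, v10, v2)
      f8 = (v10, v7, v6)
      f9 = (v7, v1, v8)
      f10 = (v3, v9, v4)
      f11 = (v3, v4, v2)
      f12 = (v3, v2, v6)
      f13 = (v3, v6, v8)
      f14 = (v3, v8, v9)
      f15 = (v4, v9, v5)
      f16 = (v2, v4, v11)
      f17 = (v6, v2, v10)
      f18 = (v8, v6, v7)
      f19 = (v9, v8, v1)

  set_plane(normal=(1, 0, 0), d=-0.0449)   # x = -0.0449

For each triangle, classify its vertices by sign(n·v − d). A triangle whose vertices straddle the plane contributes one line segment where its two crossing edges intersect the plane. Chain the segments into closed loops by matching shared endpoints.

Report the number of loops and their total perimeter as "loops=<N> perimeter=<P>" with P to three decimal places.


Straddling triangles (10 of 20):
  (v0,v11,v5) [--+] → (-0.0449, 0.55055, 0.91855)–(-0.0449, 0.606049, 0.863051)  len=0.0785
  (v0,v5,v1) [-++] → (-0.0449, 0.606049, 0.863051)–(-0.0449, 0.9357, 0)  len=0.9239
  (v0,v1,v7) [-++] → (-0.0449, 0.9357, 0)–(-0.0449, 0.606049, -0.863051)  len=0.9239
  (v0,v7,v10) [-+-] → (-0.0449, 0.606049, -0.863051)–(-0.0449, 0.55055, -0.91855)  len=0.0785
  (v5,v11,v4) [+-+] → (-0.0449, 0.55055, 0.91855)–(-0.0449, -0.55055, 0.91855)  len=1.1011
  (v10,v7,v6) [-++] → (-0.0449, 0.55055, -0.91855)–(-0.0449, -0.55055, -0.91855)  len=1.1011
  (v3,v4,v2) [++-] → (-0.0449, -0.606049, 0.863051)–(-0.0449, -0.9357, 0)  len=0.9239
  (v3,v2,v6) [+-+] → (-0.0449, -0.9357, 0)–(-0.0449, -0.606049, -0.863051)  len=0.9239
  (v2,v4,v11) [-+-] → (-0.0449, -0.606049, 0.863051)–(-0.0449, -0.55055, 0.91855)  len=0.0785
  (v6,v2,v10) [+--] → (-0.0449, -0.606049, -0.863051)–(-0.0449, -0.55055, -0.91855)  len=0.0785

Chained into 1 loop(s):
  loop 1: 10 segments, perimeter = 6.2116
Total perimeter = 6.212

loops=1 perimeter=6.212
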